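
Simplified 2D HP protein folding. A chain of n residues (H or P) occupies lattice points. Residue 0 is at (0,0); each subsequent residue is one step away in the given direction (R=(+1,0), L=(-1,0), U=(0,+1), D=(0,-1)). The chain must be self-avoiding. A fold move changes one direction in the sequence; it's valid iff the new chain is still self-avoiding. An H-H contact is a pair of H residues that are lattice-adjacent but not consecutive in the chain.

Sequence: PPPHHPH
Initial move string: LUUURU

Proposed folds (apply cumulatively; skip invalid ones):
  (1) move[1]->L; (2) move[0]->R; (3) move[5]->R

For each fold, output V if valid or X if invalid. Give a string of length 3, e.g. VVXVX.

Answer: VXV

Derivation:
Initial: LUUURU -> [(0, 0), (-1, 0), (-1, 1), (-1, 2), (-1, 3), (0, 3), (0, 4)]
Fold 1: move[1]->L => LLUURU VALID
Fold 2: move[0]->R => RLUURU INVALID (collision), skipped
Fold 3: move[5]->R => LLUURR VALID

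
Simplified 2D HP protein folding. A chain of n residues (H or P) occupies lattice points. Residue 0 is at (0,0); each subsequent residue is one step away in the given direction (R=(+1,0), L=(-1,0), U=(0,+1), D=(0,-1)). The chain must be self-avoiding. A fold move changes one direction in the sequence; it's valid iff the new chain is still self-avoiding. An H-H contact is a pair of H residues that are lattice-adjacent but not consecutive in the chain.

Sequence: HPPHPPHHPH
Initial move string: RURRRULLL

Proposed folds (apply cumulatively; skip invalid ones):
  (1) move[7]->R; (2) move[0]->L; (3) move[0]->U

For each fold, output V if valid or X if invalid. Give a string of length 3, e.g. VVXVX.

Answer: XVV

Derivation:
Initial: RURRRULLL -> [(0, 0), (1, 0), (1, 1), (2, 1), (3, 1), (4, 1), (4, 2), (3, 2), (2, 2), (1, 2)]
Fold 1: move[7]->R => RURRRULRL INVALID (collision), skipped
Fold 2: move[0]->L => LURRRULLL VALID
Fold 3: move[0]->U => UURRRULLL VALID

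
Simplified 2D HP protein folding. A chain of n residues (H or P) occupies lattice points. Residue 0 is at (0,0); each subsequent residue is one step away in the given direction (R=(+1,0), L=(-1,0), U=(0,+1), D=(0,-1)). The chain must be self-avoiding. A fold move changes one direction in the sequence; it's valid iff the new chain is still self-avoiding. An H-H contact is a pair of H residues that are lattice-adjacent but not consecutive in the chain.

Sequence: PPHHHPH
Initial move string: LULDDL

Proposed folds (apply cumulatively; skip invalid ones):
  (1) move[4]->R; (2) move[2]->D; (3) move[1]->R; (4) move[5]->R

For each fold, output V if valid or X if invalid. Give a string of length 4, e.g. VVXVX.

Initial: LULDDL -> [(0, 0), (-1, 0), (-1, 1), (-2, 1), (-2, 0), (-2, -1), (-3, -1)]
Fold 1: move[4]->R => LULDRL INVALID (collision), skipped
Fold 2: move[2]->D => LUDDDL INVALID (collision), skipped
Fold 3: move[1]->R => LRLDDL INVALID (collision), skipped
Fold 4: move[5]->R => LULDDR VALID

Answer: XXXV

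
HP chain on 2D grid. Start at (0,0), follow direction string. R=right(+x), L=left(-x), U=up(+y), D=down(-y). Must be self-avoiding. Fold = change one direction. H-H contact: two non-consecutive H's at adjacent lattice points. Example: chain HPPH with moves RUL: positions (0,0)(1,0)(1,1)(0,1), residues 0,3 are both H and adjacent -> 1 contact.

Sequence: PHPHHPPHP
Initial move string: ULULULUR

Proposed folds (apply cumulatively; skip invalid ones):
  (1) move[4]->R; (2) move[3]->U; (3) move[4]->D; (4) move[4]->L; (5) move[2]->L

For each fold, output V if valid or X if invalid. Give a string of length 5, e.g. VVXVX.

Initial: ULULULUR -> [(0, 0), (0, 1), (-1, 1), (-1, 2), (-2, 2), (-2, 3), (-3, 3), (-3, 4), (-2, 4)]
Fold 1: move[4]->R => ULULRLUR INVALID (collision), skipped
Fold 2: move[3]->U => ULUUULUR VALID
Fold 3: move[4]->D => ULUUDLUR INVALID (collision), skipped
Fold 4: move[4]->L => ULUULLUR VALID
Fold 5: move[2]->L => ULLULLUR VALID

Answer: XVXVV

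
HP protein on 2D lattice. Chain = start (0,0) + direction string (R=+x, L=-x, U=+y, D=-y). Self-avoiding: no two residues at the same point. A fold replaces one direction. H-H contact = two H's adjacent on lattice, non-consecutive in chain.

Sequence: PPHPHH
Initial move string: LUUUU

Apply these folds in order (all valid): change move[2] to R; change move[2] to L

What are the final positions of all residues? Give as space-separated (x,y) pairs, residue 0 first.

Answer: (0,0) (-1,0) (-1,1) (-2,1) (-2,2) (-2,3)

Derivation:
Initial moves: LUUUU
Fold: move[2]->R => LURUU (positions: [(0, 0), (-1, 0), (-1, 1), (0, 1), (0, 2), (0, 3)])
Fold: move[2]->L => LULUU (positions: [(0, 0), (-1, 0), (-1, 1), (-2, 1), (-2, 2), (-2, 3)])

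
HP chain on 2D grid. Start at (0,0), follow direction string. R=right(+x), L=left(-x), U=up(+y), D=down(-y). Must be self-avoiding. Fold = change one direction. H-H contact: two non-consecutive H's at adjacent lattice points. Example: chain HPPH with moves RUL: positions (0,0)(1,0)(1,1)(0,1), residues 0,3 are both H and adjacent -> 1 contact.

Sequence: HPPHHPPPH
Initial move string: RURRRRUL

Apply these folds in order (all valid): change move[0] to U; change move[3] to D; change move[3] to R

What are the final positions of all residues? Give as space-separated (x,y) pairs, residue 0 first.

Answer: (0,0) (0,1) (0,2) (1,2) (2,2) (3,2) (4,2) (4,3) (3,3)

Derivation:
Initial moves: RURRRRUL
Fold: move[0]->U => UURRRRUL (positions: [(0, 0), (0, 1), (0, 2), (1, 2), (2, 2), (3, 2), (4, 2), (4, 3), (3, 3)])
Fold: move[3]->D => UURDRRUL (positions: [(0, 0), (0, 1), (0, 2), (1, 2), (1, 1), (2, 1), (3, 1), (3, 2), (2, 2)])
Fold: move[3]->R => UURRRRUL (positions: [(0, 0), (0, 1), (0, 2), (1, 2), (2, 2), (3, 2), (4, 2), (4, 3), (3, 3)])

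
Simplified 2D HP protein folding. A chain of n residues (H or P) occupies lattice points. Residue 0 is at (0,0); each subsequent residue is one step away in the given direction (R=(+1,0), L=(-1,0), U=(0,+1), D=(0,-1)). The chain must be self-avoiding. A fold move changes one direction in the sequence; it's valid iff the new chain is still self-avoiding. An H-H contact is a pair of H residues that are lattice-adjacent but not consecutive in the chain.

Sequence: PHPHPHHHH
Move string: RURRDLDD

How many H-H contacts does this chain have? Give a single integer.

Positions: [(0, 0), (1, 0), (1, 1), (2, 1), (3, 1), (3, 0), (2, 0), (2, -1), (2, -2)]
H-H contact: residue 1 @(1,0) - residue 6 @(2, 0)
H-H contact: residue 3 @(2,1) - residue 6 @(2, 0)

Answer: 2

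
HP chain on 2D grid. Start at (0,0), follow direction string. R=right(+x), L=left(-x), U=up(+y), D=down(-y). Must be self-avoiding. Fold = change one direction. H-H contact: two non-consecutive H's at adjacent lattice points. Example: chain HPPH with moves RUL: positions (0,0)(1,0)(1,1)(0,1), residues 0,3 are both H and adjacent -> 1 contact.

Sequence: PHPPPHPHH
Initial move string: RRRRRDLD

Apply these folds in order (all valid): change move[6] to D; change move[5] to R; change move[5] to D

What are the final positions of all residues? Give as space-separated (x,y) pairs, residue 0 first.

Initial moves: RRRRRDLD
Fold: move[6]->D => RRRRRDDD (positions: [(0, 0), (1, 0), (2, 0), (3, 0), (4, 0), (5, 0), (5, -1), (5, -2), (5, -3)])
Fold: move[5]->R => RRRRRRDD (positions: [(0, 0), (1, 0), (2, 0), (3, 0), (4, 0), (5, 0), (6, 0), (6, -1), (6, -2)])
Fold: move[5]->D => RRRRRDDD (positions: [(0, 0), (1, 0), (2, 0), (3, 0), (4, 0), (5, 0), (5, -1), (5, -2), (5, -3)])

Answer: (0,0) (1,0) (2,0) (3,0) (4,0) (5,0) (5,-1) (5,-2) (5,-3)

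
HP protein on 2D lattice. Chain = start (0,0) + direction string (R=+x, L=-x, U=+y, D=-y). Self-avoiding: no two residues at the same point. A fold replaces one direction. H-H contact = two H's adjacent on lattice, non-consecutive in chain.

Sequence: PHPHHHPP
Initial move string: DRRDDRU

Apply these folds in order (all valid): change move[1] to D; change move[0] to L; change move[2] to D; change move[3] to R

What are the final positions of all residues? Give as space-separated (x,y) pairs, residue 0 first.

Initial moves: DRRDDRU
Fold: move[1]->D => DDRDDRU (positions: [(0, 0), (0, -1), (0, -2), (1, -2), (1, -3), (1, -4), (2, -4), (2, -3)])
Fold: move[0]->L => LDRDDRU (positions: [(0, 0), (-1, 0), (-1, -1), (0, -1), (0, -2), (0, -3), (1, -3), (1, -2)])
Fold: move[2]->D => LDDDDRU (positions: [(0, 0), (-1, 0), (-1, -1), (-1, -2), (-1, -3), (-1, -4), (0, -4), (0, -3)])
Fold: move[3]->R => LDDRDRU (positions: [(0, 0), (-1, 0), (-1, -1), (-1, -2), (0, -2), (0, -3), (1, -3), (1, -2)])

Answer: (0,0) (-1,0) (-1,-1) (-1,-2) (0,-2) (0,-3) (1,-3) (1,-2)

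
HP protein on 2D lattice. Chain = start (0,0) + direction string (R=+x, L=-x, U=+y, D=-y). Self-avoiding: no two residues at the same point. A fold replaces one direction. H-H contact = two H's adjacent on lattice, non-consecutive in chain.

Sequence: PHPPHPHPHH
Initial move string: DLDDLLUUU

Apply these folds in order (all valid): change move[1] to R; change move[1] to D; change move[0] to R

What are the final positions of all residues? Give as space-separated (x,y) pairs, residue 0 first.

Initial moves: DLDDLLUUU
Fold: move[1]->R => DRDDLLUUU (positions: [(0, 0), (0, -1), (1, -1), (1, -2), (1, -3), (0, -3), (-1, -3), (-1, -2), (-1, -1), (-1, 0)])
Fold: move[1]->D => DDDDLLUUU (positions: [(0, 0), (0, -1), (0, -2), (0, -3), (0, -4), (-1, -4), (-2, -4), (-2, -3), (-2, -2), (-2, -1)])
Fold: move[0]->R => RDDDLLUUU (positions: [(0, 0), (1, 0), (1, -1), (1, -2), (1, -3), (0, -3), (-1, -3), (-1, -2), (-1, -1), (-1, 0)])

Answer: (0,0) (1,0) (1,-1) (1,-2) (1,-3) (0,-3) (-1,-3) (-1,-2) (-1,-1) (-1,0)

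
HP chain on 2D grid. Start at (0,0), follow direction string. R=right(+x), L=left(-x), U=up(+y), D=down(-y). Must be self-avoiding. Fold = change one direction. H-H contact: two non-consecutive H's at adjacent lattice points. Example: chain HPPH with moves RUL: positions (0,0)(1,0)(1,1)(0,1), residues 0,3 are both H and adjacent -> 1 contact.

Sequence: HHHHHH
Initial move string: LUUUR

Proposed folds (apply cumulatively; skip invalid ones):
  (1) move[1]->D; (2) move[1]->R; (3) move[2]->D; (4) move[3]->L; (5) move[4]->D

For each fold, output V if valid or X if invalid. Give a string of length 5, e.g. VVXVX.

Answer: XXXXX

Derivation:
Initial: LUUUR -> [(0, 0), (-1, 0), (-1, 1), (-1, 2), (-1, 3), (0, 3)]
Fold 1: move[1]->D => LDUUR INVALID (collision), skipped
Fold 2: move[1]->R => LRUUR INVALID (collision), skipped
Fold 3: move[2]->D => LUDUR INVALID (collision), skipped
Fold 4: move[3]->L => LUULR INVALID (collision), skipped
Fold 5: move[4]->D => LUUUD INVALID (collision), skipped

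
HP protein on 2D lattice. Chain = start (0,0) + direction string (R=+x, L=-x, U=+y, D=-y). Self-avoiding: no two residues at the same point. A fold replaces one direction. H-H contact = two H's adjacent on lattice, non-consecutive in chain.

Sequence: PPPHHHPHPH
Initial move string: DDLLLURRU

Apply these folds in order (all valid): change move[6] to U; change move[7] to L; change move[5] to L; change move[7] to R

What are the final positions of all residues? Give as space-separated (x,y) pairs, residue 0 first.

Initial moves: DDLLLURRU
Fold: move[6]->U => DDLLLUURU (positions: [(0, 0), (0, -1), (0, -2), (-1, -2), (-2, -2), (-3, -2), (-3, -1), (-3, 0), (-2, 0), (-2, 1)])
Fold: move[7]->L => DDLLLUULU (positions: [(0, 0), (0, -1), (0, -2), (-1, -2), (-2, -2), (-3, -2), (-3, -1), (-3, 0), (-4, 0), (-4, 1)])
Fold: move[5]->L => DDLLLLULU (positions: [(0, 0), (0, -1), (0, -2), (-1, -2), (-2, -2), (-3, -2), (-4, -2), (-4, -1), (-5, -1), (-5, 0)])
Fold: move[7]->R => DDLLLLURU (positions: [(0, 0), (0, -1), (0, -2), (-1, -2), (-2, -2), (-3, -2), (-4, -2), (-4, -1), (-3, -1), (-3, 0)])

Answer: (0,0) (0,-1) (0,-2) (-1,-2) (-2,-2) (-3,-2) (-4,-2) (-4,-1) (-3,-1) (-3,0)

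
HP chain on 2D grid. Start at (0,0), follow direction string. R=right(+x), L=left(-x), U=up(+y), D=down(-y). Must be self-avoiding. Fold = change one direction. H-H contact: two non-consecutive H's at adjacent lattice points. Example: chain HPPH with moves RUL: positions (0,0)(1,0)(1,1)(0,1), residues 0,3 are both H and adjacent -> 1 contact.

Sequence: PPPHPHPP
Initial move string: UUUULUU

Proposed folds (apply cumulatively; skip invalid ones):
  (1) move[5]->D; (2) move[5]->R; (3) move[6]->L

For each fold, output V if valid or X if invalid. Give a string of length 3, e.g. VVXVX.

Initial: UUUULUU -> [(0, 0), (0, 1), (0, 2), (0, 3), (0, 4), (-1, 4), (-1, 5), (-1, 6)]
Fold 1: move[5]->D => UUUULDU INVALID (collision), skipped
Fold 2: move[5]->R => UUUULRU INVALID (collision), skipped
Fold 3: move[6]->L => UUUULUL VALID

Answer: XXV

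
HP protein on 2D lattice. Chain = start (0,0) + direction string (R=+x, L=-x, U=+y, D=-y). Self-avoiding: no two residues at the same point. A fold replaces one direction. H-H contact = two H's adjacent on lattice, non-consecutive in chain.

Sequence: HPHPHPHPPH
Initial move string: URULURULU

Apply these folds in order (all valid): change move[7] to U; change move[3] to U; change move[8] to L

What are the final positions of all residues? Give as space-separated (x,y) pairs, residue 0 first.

Answer: (0,0) (0,1) (1,1) (1,2) (1,3) (1,4) (2,4) (2,5) (2,6) (1,6)

Derivation:
Initial moves: URULURULU
Fold: move[7]->U => URULURUUU (positions: [(0, 0), (0, 1), (1, 1), (1, 2), (0, 2), (0, 3), (1, 3), (1, 4), (1, 5), (1, 6)])
Fold: move[3]->U => URUUURUUU (positions: [(0, 0), (0, 1), (1, 1), (1, 2), (1, 3), (1, 4), (2, 4), (2, 5), (2, 6), (2, 7)])
Fold: move[8]->L => URUUURUUL (positions: [(0, 0), (0, 1), (1, 1), (1, 2), (1, 3), (1, 4), (2, 4), (2, 5), (2, 6), (1, 6)])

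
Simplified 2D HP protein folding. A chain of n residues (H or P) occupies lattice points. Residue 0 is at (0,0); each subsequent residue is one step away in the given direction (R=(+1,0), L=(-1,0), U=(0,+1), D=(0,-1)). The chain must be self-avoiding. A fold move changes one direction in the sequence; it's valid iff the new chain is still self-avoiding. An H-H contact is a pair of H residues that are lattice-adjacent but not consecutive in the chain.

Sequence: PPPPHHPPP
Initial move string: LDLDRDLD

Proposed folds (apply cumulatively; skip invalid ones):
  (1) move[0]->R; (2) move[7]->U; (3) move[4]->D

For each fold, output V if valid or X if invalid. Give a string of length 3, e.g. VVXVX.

Initial: LDLDRDLD -> [(0, 0), (-1, 0), (-1, -1), (-2, -1), (-2, -2), (-1, -2), (-1, -3), (-2, -3), (-2, -4)]
Fold 1: move[0]->R => RDLDRDLD VALID
Fold 2: move[7]->U => RDLDRDLU INVALID (collision), skipped
Fold 3: move[4]->D => RDLDDDLD VALID

Answer: VXV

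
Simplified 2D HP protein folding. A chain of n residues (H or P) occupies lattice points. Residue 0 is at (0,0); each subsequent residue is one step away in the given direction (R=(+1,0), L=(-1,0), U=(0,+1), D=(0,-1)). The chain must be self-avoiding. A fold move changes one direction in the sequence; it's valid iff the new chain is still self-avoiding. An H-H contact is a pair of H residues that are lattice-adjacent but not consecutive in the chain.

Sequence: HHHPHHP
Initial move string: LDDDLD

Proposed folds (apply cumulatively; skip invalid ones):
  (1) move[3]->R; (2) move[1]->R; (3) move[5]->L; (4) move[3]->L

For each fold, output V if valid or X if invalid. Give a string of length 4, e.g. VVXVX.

Answer: XXVV

Derivation:
Initial: LDDDLD -> [(0, 0), (-1, 0), (-1, -1), (-1, -2), (-1, -3), (-2, -3), (-2, -4)]
Fold 1: move[3]->R => LDDRLD INVALID (collision), skipped
Fold 2: move[1]->R => LRDDLD INVALID (collision), skipped
Fold 3: move[5]->L => LDDDLL VALID
Fold 4: move[3]->L => LDDLLL VALID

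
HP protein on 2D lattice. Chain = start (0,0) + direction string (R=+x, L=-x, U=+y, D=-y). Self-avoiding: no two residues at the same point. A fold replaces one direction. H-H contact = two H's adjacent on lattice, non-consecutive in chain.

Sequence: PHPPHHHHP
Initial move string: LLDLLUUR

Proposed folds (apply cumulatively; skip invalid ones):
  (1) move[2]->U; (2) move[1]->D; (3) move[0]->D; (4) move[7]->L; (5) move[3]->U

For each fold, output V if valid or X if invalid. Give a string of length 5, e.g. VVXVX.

Initial: LLDLLUUR -> [(0, 0), (-1, 0), (-2, 0), (-2, -1), (-3, -1), (-4, -1), (-4, 0), (-4, 1), (-3, 1)]
Fold 1: move[2]->U => LLULLUUR VALID
Fold 2: move[1]->D => LDULLUUR INVALID (collision), skipped
Fold 3: move[0]->D => DLULLUUR VALID
Fold 4: move[7]->L => DLULLUUL VALID
Fold 5: move[3]->U => DLUULUUL VALID

Answer: VXVVV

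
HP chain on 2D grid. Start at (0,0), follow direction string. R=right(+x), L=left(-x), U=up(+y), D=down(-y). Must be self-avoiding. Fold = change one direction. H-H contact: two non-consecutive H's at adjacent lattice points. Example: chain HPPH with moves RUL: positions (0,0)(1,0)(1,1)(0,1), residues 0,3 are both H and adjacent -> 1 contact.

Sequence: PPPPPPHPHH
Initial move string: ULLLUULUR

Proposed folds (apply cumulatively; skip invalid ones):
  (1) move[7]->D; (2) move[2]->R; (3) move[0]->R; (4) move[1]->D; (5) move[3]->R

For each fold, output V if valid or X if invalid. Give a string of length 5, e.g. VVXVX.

Initial: ULLLUULUR -> [(0, 0), (0, 1), (-1, 1), (-2, 1), (-3, 1), (-3, 2), (-3, 3), (-4, 3), (-4, 4), (-3, 4)]
Fold 1: move[7]->D => ULLLUULDR INVALID (collision), skipped
Fold 2: move[2]->R => ULRLUULUR INVALID (collision), skipped
Fold 3: move[0]->R => RLLLUULUR INVALID (collision), skipped
Fold 4: move[1]->D => UDLLUULUR INVALID (collision), skipped
Fold 5: move[3]->R => ULLRUULUR INVALID (collision), skipped

Answer: XXXXX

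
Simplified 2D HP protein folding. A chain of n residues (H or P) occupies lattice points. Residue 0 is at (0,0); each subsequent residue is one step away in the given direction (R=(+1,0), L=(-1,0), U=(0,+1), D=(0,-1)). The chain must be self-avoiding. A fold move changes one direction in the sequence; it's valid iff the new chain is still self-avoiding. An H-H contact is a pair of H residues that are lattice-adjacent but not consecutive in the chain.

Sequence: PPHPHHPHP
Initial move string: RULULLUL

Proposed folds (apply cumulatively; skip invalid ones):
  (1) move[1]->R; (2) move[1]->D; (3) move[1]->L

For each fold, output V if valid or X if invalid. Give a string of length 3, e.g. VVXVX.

Answer: XXX

Derivation:
Initial: RULULLUL -> [(0, 0), (1, 0), (1, 1), (0, 1), (0, 2), (-1, 2), (-2, 2), (-2, 3), (-3, 3)]
Fold 1: move[1]->R => RRLULLUL INVALID (collision), skipped
Fold 2: move[1]->D => RDLULLUL INVALID (collision), skipped
Fold 3: move[1]->L => RLLULLUL INVALID (collision), skipped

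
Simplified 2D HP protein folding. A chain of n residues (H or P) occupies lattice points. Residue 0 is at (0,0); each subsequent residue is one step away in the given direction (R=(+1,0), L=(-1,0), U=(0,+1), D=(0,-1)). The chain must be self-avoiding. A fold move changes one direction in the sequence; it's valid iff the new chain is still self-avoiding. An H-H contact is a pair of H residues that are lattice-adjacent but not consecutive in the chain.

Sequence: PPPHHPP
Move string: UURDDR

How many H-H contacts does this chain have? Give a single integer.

Answer: 0

Derivation:
Positions: [(0, 0), (0, 1), (0, 2), (1, 2), (1, 1), (1, 0), (2, 0)]
No H-H contacts found.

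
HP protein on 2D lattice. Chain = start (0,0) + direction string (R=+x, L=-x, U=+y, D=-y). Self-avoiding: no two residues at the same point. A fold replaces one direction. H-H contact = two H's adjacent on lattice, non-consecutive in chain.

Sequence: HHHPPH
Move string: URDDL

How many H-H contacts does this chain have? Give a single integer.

Answer: 1

Derivation:
Positions: [(0, 0), (0, 1), (1, 1), (1, 0), (1, -1), (0, -1)]
H-H contact: residue 0 @(0,0) - residue 5 @(0, -1)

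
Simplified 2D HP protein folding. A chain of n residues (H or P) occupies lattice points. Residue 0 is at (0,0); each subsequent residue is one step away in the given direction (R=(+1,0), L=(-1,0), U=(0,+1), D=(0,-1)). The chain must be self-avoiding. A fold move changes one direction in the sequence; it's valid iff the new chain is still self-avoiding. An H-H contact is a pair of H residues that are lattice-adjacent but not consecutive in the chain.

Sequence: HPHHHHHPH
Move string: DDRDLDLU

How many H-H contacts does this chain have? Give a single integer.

Answer: 2

Derivation:
Positions: [(0, 0), (0, -1), (0, -2), (1, -2), (1, -3), (0, -3), (0, -4), (-1, -4), (-1, -3)]
H-H contact: residue 2 @(0,-2) - residue 5 @(0, -3)
H-H contact: residue 5 @(0,-3) - residue 8 @(-1, -3)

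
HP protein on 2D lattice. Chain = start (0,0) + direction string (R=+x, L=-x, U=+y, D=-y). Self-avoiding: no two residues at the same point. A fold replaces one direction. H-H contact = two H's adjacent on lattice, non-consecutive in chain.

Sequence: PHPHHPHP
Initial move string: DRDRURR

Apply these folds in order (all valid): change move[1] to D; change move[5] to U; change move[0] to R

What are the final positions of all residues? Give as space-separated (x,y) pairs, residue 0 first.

Answer: (0,0) (1,0) (1,-1) (1,-2) (2,-2) (2,-1) (2,0) (3,0)

Derivation:
Initial moves: DRDRURR
Fold: move[1]->D => DDDRURR (positions: [(0, 0), (0, -1), (0, -2), (0, -3), (1, -3), (1, -2), (2, -2), (3, -2)])
Fold: move[5]->U => DDDRUUR (positions: [(0, 0), (0, -1), (0, -2), (0, -3), (1, -3), (1, -2), (1, -1), (2, -1)])
Fold: move[0]->R => RDDRUUR (positions: [(0, 0), (1, 0), (1, -1), (1, -2), (2, -2), (2, -1), (2, 0), (3, 0)])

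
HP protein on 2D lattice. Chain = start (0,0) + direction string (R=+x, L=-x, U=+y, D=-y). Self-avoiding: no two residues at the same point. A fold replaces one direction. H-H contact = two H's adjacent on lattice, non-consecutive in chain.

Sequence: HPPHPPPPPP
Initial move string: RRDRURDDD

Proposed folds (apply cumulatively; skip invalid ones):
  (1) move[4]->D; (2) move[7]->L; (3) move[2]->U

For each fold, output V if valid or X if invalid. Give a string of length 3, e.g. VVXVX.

Initial: RRDRURDDD -> [(0, 0), (1, 0), (2, 0), (2, -1), (3, -1), (3, 0), (4, 0), (4, -1), (4, -2), (4, -3)]
Fold 1: move[4]->D => RRDRDRDDD VALID
Fold 2: move[7]->L => RRDRDRDLD VALID
Fold 3: move[2]->U => RRURDRDLD VALID

Answer: VVV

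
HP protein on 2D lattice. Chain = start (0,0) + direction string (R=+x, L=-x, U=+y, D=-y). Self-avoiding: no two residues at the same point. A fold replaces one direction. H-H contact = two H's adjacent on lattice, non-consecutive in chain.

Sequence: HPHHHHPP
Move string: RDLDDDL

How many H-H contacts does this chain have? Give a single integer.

Answer: 1

Derivation:
Positions: [(0, 0), (1, 0), (1, -1), (0, -1), (0, -2), (0, -3), (0, -4), (-1, -4)]
H-H contact: residue 0 @(0,0) - residue 3 @(0, -1)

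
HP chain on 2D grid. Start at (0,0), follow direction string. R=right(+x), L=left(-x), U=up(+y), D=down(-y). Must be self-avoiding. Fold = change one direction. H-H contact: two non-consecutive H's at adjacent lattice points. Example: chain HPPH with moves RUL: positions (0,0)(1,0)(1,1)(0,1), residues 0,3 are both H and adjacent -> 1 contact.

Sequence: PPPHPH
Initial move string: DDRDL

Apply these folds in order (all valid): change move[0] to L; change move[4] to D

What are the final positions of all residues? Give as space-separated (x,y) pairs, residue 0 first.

Answer: (0,0) (-1,0) (-1,-1) (0,-1) (0,-2) (0,-3)

Derivation:
Initial moves: DDRDL
Fold: move[0]->L => LDRDL (positions: [(0, 0), (-1, 0), (-1, -1), (0, -1), (0, -2), (-1, -2)])
Fold: move[4]->D => LDRDD (positions: [(0, 0), (-1, 0), (-1, -1), (0, -1), (0, -2), (0, -3)])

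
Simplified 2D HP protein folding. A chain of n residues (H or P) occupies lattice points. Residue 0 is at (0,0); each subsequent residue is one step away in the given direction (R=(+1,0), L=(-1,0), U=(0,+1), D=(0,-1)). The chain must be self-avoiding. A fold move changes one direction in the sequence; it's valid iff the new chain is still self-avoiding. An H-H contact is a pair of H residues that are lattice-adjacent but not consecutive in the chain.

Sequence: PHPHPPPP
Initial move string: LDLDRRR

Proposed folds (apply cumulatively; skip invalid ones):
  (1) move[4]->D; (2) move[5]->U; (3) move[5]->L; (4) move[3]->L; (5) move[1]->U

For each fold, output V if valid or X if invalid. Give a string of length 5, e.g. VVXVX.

Answer: VXXVX

Derivation:
Initial: LDLDRRR -> [(0, 0), (-1, 0), (-1, -1), (-2, -1), (-2, -2), (-1, -2), (0, -2), (1, -2)]
Fold 1: move[4]->D => LDLDDRR VALID
Fold 2: move[5]->U => LDLDDUR INVALID (collision), skipped
Fold 3: move[5]->L => LDLDDLR INVALID (collision), skipped
Fold 4: move[3]->L => LDLLDRR VALID
Fold 5: move[1]->U => LULLDRR INVALID (collision), skipped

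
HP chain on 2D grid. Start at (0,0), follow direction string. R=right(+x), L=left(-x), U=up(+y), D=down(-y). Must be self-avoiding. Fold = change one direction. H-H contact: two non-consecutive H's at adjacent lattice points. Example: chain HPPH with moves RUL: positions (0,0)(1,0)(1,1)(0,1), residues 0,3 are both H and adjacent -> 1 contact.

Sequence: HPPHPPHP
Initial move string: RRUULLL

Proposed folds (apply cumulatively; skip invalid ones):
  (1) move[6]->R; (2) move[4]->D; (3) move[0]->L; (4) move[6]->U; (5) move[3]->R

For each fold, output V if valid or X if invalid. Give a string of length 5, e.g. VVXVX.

Answer: XXXVX

Derivation:
Initial: RRUULLL -> [(0, 0), (1, 0), (2, 0), (2, 1), (2, 2), (1, 2), (0, 2), (-1, 2)]
Fold 1: move[6]->R => RRUULLR INVALID (collision), skipped
Fold 2: move[4]->D => RRUUDLL INVALID (collision), skipped
Fold 3: move[0]->L => LRUULLL INVALID (collision), skipped
Fold 4: move[6]->U => RRUULLU VALID
Fold 5: move[3]->R => RRURLLU INVALID (collision), skipped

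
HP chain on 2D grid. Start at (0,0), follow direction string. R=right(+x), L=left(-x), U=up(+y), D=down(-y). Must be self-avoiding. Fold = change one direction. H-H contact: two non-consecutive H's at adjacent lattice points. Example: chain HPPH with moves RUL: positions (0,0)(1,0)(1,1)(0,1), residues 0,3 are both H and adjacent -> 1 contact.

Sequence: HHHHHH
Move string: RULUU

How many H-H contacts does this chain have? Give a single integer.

Positions: [(0, 0), (1, 0), (1, 1), (0, 1), (0, 2), (0, 3)]
H-H contact: residue 0 @(0,0) - residue 3 @(0, 1)

Answer: 1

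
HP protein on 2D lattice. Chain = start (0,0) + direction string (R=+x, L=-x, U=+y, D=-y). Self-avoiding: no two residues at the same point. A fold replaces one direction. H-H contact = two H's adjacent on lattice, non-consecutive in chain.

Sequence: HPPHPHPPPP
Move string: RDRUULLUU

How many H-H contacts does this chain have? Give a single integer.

Answer: 0

Derivation:
Positions: [(0, 0), (1, 0), (1, -1), (2, -1), (2, 0), (2, 1), (1, 1), (0, 1), (0, 2), (0, 3)]
No H-H contacts found.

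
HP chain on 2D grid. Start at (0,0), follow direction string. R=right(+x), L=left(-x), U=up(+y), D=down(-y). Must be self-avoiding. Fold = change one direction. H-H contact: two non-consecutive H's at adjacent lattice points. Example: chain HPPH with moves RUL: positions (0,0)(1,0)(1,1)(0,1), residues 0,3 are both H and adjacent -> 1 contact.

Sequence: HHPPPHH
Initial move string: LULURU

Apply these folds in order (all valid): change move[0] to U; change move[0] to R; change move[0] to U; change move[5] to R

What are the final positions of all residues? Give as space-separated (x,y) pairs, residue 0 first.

Initial moves: LULURU
Fold: move[0]->U => UULURU (positions: [(0, 0), (0, 1), (0, 2), (-1, 2), (-1, 3), (0, 3), (0, 4)])
Fold: move[0]->R => RULURU (positions: [(0, 0), (1, 0), (1, 1), (0, 1), (0, 2), (1, 2), (1, 3)])
Fold: move[0]->U => UULURU (positions: [(0, 0), (0, 1), (0, 2), (-1, 2), (-1, 3), (0, 3), (0, 4)])
Fold: move[5]->R => UULURR (positions: [(0, 0), (0, 1), (0, 2), (-1, 2), (-1, 3), (0, 3), (1, 3)])

Answer: (0,0) (0,1) (0,2) (-1,2) (-1,3) (0,3) (1,3)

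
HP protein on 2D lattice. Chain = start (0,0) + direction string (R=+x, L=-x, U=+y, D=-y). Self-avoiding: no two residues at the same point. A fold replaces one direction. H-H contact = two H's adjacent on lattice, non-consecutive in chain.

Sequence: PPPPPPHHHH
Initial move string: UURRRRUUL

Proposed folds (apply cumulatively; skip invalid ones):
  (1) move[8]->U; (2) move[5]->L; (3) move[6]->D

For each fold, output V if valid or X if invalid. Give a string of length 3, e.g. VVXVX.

Answer: VXX

Derivation:
Initial: UURRRRUUL -> [(0, 0), (0, 1), (0, 2), (1, 2), (2, 2), (3, 2), (4, 2), (4, 3), (4, 4), (3, 4)]
Fold 1: move[8]->U => UURRRRUUU VALID
Fold 2: move[5]->L => UURRRLUUU INVALID (collision), skipped
Fold 3: move[6]->D => UURRRRDUU INVALID (collision), skipped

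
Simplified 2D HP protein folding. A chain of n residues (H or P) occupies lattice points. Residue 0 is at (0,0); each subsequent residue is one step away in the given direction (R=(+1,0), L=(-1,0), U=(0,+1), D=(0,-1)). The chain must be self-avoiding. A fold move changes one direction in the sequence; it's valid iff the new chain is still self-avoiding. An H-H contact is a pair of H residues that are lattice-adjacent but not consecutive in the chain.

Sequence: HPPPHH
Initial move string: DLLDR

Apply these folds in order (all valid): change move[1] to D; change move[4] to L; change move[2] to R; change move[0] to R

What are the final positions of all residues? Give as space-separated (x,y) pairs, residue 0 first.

Answer: (0,0) (1,0) (1,-1) (2,-1) (2,-2) (1,-2)

Derivation:
Initial moves: DLLDR
Fold: move[1]->D => DDLDR (positions: [(0, 0), (0, -1), (0, -2), (-1, -2), (-1, -3), (0, -3)])
Fold: move[4]->L => DDLDL (positions: [(0, 0), (0, -1), (0, -2), (-1, -2), (-1, -3), (-2, -3)])
Fold: move[2]->R => DDRDL (positions: [(0, 0), (0, -1), (0, -2), (1, -2), (1, -3), (0, -3)])
Fold: move[0]->R => RDRDL (positions: [(0, 0), (1, 0), (1, -1), (2, -1), (2, -2), (1, -2)])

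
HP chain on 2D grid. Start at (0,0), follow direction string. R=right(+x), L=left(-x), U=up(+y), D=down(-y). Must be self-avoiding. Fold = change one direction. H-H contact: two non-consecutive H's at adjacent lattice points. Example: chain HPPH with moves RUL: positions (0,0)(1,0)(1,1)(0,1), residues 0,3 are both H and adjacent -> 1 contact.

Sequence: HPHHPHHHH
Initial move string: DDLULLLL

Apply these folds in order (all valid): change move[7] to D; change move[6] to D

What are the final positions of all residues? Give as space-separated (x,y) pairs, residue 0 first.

Answer: (0,0) (0,-1) (0,-2) (-1,-2) (-1,-1) (-2,-1) (-3,-1) (-3,-2) (-3,-3)

Derivation:
Initial moves: DDLULLLL
Fold: move[7]->D => DDLULLLD (positions: [(0, 0), (0, -1), (0, -2), (-1, -2), (-1, -1), (-2, -1), (-3, -1), (-4, -1), (-4, -2)])
Fold: move[6]->D => DDLULLDD (positions: [(0, 0), (0, -1), (0, -2), (-1, -2), (-1, -1), (-2, -1), (-3, -1), (-3, -2), (-3, -3)])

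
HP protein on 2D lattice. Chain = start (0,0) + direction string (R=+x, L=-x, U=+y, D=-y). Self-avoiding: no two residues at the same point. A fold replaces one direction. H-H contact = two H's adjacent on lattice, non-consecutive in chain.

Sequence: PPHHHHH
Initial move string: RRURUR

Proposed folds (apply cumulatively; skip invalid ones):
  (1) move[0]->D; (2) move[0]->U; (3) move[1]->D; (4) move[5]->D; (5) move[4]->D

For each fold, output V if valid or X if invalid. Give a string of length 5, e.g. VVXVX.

Answer: VVXXV

Derivation:
Initial: RRURUR -> [(0, 0), (1, 0), (2, 0), (2, 1), (3, 1), (3, 2), (4, 2)]
Fold 1: move[0]->D => DRURUR VALID
Fold 2: move[0]->U => URURUR VALID
Fold 3: move[1]->D => UDURUR INVALID (collision), skipped
Fold 4: move[5]->D => URURUD INVALID (collision), skipped
Fold 5: move[4]->D => URURDR VALID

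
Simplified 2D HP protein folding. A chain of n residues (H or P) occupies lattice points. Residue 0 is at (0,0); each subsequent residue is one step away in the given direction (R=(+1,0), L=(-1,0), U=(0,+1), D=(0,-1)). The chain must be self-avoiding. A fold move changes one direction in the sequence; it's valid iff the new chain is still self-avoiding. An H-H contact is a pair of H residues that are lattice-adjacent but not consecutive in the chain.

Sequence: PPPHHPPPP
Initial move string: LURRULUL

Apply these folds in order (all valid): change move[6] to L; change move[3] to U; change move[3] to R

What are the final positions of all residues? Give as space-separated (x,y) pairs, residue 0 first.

Initial moves: LURRULUL
Fold: move[6]->L => LURRULLL (positions: [(0, 0), (-1, 0), (-1, 1), (0, 1), (1, 1), (1, 2), (0, 2), (-1, 2), (-2, 2)])
Fold: move[3]->U => LURUULLL (positions: [(0, 0), (-1, 0), (-1, 1), (0, 1), (0, 2), (0, 3), (-1, 3), (-2, 3), (-3, 3)])
Fold: move[3]->R => LURRULLL (positions: [(0, 0), (-1, 0), (-1, 1), (0, 1), (1, 1), (1, 2), (0, 2), (-1, 2), (-2, 2)])

Answer: (0,0) (-1,0) (-1,1) (0,1) (1,1) (1,2) (0,2) (-1,2) (-2,2)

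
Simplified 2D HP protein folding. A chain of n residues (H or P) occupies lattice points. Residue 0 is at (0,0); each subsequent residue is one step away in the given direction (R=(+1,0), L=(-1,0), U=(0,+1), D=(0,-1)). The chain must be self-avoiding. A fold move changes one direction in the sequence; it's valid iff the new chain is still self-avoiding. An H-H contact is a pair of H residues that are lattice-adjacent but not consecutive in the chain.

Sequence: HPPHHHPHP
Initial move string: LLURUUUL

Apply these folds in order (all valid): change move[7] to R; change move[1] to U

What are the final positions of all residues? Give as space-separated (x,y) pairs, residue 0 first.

Answer: (0,0) (-1,0) (-1,1) (-1,2) (0,2) (0,3) (0,4) (0,5) (1,5)

Derivation:
Initial moves: LLURUUUL
Fold: move[7]->R => LLURUUUR (positions: [(0, 0), (-1, 0), (-2, 0), (-2, 1), (-1, 1), (-1, 2), (-1, 3), (-1, 4), (0, 4)])
Fold: move[1]->U => LUURUUUR (positions: [(0, 0), (-1, 0), (-1, 1), (-1, 2), (0, 2), (0, 3), (0, 4), (0, 5), (1, 5)])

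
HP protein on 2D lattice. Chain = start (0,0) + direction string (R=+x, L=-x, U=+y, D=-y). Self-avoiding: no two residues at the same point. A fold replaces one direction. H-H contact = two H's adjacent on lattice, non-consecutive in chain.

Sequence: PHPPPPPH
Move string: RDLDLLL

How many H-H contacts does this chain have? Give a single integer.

Answer: 0

Derivation:
Positions: [(0, 0), (1, 0), (1, -1), (0, -1), (0, -2), (-1, -2), (-2, -2), (-3, -2)]
No H-H contacts found.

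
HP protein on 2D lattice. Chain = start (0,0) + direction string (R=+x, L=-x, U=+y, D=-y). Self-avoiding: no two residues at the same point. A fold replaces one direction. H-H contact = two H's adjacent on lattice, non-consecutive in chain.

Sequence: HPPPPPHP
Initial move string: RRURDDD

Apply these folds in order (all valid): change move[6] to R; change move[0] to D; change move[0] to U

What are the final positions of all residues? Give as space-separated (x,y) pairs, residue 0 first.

Answer: (0,0) (0,1) (1,1) (1,2) (2,2) (2,1) (2,0) (3,0)

Derivation:
Initial moves: RRURDDD
Fold: move[6]->R => RRURDDR (positions: [(0, 0), (1, 0), (2, 0), (2, 1), (3, 1), (3, 0), (3, -1), (4, -1)])
Fold: move[0]->D => DRURDDR (positions: [(0, 0), (0, -1), (1, -1), (1, 0), (2, 0), (2, -1), (2, -2), (3, -2)])
Fold: move[0]->U => URURDDR (positions: [(0, 0), (0, 1), (1, 1), (1, 2), (2, 2), (2, 1), (2, 0), (3, 0)])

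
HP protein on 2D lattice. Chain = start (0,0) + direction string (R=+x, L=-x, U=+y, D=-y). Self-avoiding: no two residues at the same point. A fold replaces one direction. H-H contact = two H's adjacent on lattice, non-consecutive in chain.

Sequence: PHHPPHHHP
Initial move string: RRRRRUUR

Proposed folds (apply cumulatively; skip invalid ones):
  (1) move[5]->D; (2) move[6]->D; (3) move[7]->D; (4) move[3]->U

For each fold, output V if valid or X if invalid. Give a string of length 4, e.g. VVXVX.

Initial: RRRRRUUR -> [(0, 0), (1, 0), (2, 0), (3, 0), (4, 0), (5, 0), (5, 1), (5, 2), (6, 2)]
Fold 1: move[5]->D => RRRRRDUR INVALID (collision), skipped
Fold 2: move[6]->D => RRRRRUDR INVALID (collision), skipped
Fold 3: move[7]->D => RRRRRUUD INVALID (collision), skipped
Fold 4: move[3]->U => RRRURUUR VALID

Answer: XXXV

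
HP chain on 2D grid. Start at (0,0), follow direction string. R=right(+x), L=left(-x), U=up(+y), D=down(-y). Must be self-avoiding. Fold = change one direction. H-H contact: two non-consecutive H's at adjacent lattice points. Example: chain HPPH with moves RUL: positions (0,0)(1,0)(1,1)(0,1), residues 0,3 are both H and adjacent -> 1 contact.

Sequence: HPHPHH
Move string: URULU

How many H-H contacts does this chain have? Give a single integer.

Positions: [(0, 0), (0, 1), (1, 1), (1, 2), (0, 2), (0, 3)]
No H-H contacts found.

Answer: 0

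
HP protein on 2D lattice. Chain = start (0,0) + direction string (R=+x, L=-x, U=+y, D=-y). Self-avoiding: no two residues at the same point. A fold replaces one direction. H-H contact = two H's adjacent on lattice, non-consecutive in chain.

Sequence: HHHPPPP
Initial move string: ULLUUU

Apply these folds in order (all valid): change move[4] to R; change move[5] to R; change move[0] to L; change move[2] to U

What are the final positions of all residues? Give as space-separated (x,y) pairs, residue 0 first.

Initial moves: ULLUUU
Fold: move[4]->R => ULLURU (positions: [(0, 0), (0, 1), (-1, 1), (-2, 1), (-2, 2), (-1, 2), (-1, 3)])
Fold: move[5]->R => ULLURR (positions: [(0, 0), (0, 1), (-1, 1), (-2, 1), (-2, 2), (-1, 2), (0, 2)])
Fold: move[0]->L => LLLURR (positions: [(0, 0), (-1, 0), (-2, 0), (-3, 0), (-3, 1), (-2, 1), (-1, 1)])
Fold: move[2]->U => LLUURR (positions: [(0, 0), (-1, 0), (-2, 0), (-2, 1), (-2, 2), (-1, 2), (0, 2)])

Answer: (0,0) (-1,0) (-2,0) (-2,1) (-2,2) (-1,2) (0,2)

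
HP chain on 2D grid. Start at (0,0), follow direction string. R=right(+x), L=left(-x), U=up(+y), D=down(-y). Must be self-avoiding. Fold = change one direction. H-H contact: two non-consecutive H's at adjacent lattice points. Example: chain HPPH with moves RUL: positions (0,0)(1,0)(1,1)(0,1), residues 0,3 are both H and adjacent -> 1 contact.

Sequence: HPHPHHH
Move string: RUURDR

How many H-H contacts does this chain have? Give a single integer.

Answer: 1

Derivation:
Positions: [(0, 0), (1, 0), (1, 1), (1, 2), (2, 2), (2, 1), (3, 1)]
H-H contact: residue 2 @(1,1) - residue 5 @(2, 1)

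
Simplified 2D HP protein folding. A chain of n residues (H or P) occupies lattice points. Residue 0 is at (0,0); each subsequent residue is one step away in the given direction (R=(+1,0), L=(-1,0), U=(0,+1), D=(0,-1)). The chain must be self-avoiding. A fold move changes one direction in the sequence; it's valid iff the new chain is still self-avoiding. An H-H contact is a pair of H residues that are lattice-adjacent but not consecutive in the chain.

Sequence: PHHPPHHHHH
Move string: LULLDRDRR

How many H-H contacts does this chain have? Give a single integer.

Answer: 2

Derivation:
Positions: [(0, 0), (-1, 0), (-1, 1), (-2, 1), (-3, 1), (-3, 0), (-2, 0), (-2, -1), (-1, -1), (0, -1)]
H-H contact: residue 1 @(-1,0) - residue 6 @(-2, 0)
H-H contact: residue 1 @(-1,0) - residue 8 @(-1, -1)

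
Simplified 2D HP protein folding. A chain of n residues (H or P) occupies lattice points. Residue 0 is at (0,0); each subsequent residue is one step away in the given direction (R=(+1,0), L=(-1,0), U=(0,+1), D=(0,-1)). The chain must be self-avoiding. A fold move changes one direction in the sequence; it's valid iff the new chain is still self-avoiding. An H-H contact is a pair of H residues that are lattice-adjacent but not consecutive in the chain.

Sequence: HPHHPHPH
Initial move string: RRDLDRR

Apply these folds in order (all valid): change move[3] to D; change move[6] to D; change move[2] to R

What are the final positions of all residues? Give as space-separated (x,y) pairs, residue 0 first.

Answer: (0,0) (1,0) (2,0) (3,0) (3,-1) (3,-2) (4,-2) (4,-3)

Derivation:
Initial moves: RRDLDRR
Fold: move[3]->D => RRDDDRR (positions: [(0, 0), (1, 0), (2, 0), (2, -1), (2, -2), (2, -3), (3, -3), (4, -3)])
Fold: move[6]->D => RRDDDRD (positions: [(0, 0), (1, 0), (2, 0), (2, -1), (2, -2), (2, -3), (3, -3), (3, -4)])
Fold: move[2]->R => RRRDDRD (positions: [(0, 0), (1, 0), (2, 0), (3, 0), (3, -1), (3, -2), (4, -2), (4, -3)])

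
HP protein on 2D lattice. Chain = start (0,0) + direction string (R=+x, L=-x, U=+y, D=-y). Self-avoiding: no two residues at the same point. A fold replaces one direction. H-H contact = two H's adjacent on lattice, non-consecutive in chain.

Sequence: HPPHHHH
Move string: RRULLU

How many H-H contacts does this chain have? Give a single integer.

Answer: 1

Derivation:
Positions: [(0, 0), (1, 0), (2, 0), (2, 1), (1, 1), (0, 1), (0, 2)]
H-H contact: residue 0 @(0,0) - residue 5 @(0, 1)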